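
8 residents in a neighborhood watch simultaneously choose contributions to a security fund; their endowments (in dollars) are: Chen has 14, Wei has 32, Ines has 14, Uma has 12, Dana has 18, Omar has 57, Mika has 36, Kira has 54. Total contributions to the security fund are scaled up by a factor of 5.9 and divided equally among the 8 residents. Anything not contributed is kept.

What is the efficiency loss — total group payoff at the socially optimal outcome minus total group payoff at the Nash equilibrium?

The private return per contributed unit is 5.9/8 = 0.7375 < 1 for every player regardless of endowment, so the Nash equilibrium is zero contribution and the group total is Σ E_j = 14 + 32 + 14 + 12 + 18 + 57 + 36 + 54 = 237.
Each contributed unit returns 5.900 to the group, so the social optimum is full contribution by everyone: group total = 5.900 × 237 = 1398.30.
Efficiency loss = (5.900 − 1) × 237 = 1161.30.

1161.30 dollars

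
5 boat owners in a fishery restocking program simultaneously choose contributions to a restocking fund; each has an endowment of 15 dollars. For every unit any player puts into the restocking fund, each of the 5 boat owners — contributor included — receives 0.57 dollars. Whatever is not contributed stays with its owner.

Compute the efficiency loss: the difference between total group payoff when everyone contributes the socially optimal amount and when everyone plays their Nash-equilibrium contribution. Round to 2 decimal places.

138.75 dollars

The private return per contributed unit is 0.57 < 1, so contributing 0 is dominant for every player. At the Nash equilibrium everyone keeps their 15, and the group total is 5 × 15 = 75.
Each contributed unit returns 2.850 to the group as a whole (0.57 to each of 5 players), which exceeds 1, so the social optimum is full contribution: group total = 2.850 × 75 = 213.75.
Efficiency loss = 213.75 − 75 = 138.75.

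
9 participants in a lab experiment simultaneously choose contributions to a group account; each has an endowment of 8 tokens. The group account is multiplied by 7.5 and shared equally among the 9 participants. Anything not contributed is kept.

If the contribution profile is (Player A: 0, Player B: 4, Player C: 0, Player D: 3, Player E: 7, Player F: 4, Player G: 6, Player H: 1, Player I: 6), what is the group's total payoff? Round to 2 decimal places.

273.50 tokens

Total contributed: 0 + 4 + 0 + 3 + 7 + 4 + 6 + 1 + 6 = 31; total kept: 9 × 8 − 31 = 41.
The group account pays out 7.5 × 31 = 232.50 in aggregate.
Group total = 41 + 232.50 = 273.50.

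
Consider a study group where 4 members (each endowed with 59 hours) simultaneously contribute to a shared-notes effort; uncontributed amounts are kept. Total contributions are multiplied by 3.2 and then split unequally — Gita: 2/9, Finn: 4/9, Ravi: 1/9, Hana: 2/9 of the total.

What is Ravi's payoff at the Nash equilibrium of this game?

79.98 hours

Player j's private return per contributed unit is 3.2 × (j's share). Contributing is weakly dominant for j when that share is at least 1/3.2 = 0.3125, and contributing 0 is dominant otherwise.
Only Finn (4/9) clears that bar, contributing 59; the remaining 3 contribute 0. Total contributed: 59.
Ravi keeps 59 and receives 3.2 × 59 × 1/9 = 20.98 from the shared-notes effort, for a payoff of 79.98.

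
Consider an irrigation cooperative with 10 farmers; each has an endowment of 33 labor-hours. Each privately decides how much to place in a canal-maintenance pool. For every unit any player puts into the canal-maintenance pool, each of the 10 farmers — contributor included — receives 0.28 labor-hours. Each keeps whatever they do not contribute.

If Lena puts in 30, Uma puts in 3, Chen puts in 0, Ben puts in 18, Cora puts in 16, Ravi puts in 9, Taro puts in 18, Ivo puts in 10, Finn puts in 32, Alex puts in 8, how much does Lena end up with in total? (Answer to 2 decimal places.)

43.32 labor-hours

Total contributed: 30 + 3 + 0 + 18 + 16 + 9 + 18 + 10 + 32 + 8 = 144.
Each receives 0.28 × 144 = 40.32 from the canal-maintenance pool.
Lena keeps 33 − 30 = 3, so Lena's payoff is 3 + 40.32 = 43.32.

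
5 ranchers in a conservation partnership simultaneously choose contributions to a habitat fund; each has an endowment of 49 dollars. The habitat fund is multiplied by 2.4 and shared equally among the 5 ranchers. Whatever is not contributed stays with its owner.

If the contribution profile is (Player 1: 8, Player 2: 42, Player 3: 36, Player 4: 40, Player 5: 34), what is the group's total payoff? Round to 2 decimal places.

Total contributed: 8 + 42 + 36 + 40 + 34 = 160; total kept: 5 × 49 − 160 = 85.
The habitat fund pays out 2.4 × 160 = 384.00 in aggregate.
Group total = 85 + 384.00 = 469.00.

469.00 dollars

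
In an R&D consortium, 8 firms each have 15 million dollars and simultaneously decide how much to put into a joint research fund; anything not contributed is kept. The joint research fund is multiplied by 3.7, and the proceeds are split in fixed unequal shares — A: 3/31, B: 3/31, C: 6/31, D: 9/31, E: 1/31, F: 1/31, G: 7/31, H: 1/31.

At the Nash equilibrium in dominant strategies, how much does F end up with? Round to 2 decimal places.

16.79 million dollars

Each unit j contributes comes back to j as 3.7 × (j's share), so j prefers to contribute only if that share exceeds 1/3.7 = 0.2703; otherwise keeping the unit dominates.
The only share above 0.2703 is D's 9/31, contributing 15; the remaining 7 contribute 0. Total contributed: 15.
F keeps 15 and receives 3.7 × 15 × 1/31 = 1.79 from the joint research fund, for a payoff of 16.79.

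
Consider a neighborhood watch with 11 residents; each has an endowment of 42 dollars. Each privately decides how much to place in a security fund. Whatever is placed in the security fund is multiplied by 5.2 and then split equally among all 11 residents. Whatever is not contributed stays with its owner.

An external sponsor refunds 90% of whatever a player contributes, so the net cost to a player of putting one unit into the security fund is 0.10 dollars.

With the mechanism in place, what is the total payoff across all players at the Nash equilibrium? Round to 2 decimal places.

2818.20 dollars

The effective private return per unit is now (5.2/11) / 0.10 = 4.7273 > 1, so every player's dominant strategy flips to full contribution.
At the Nash equilibrium everyone contributes 42. Group total payoff = 11 × (42 × 0.90 + 5.2 × 42) = 2818.20.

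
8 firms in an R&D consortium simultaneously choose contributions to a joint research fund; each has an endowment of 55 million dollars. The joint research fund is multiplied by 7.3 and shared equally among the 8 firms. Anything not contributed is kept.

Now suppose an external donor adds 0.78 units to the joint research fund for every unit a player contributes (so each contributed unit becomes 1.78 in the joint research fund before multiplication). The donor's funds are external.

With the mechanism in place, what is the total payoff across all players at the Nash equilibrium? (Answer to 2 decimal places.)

With the mechanism, a contributed unit returns 7.3 × 1.78 / 8 = 1.6243 per unit of net cost to the contributor — now above 1 — so contributing fully is weakly dominant for every player.
At the Nash equilibrium everyone contributes 55. Group total payoff = 7.3 × 1.78 × 440 = 5717.36.

5717.36 million dollars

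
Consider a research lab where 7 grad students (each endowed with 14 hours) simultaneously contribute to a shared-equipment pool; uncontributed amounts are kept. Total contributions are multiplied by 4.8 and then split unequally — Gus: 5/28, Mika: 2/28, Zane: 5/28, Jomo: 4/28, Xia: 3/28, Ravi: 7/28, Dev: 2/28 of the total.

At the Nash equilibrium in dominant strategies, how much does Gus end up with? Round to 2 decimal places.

26.00 hours

Player j's private return per contributed unit is 4.8 × (j's share). Contributing is weakly dominant for j when that share is at least 1/4.8 = 0.2083, and contributing 0 is dominant otherwise.
Only Ravi (7/28) clears that bar, contributing 14; the remaining 6 contribute 0. Total contributed: 14.
Gus keeps 14 and receives 4.8 × 14 × 5/28 = 12.00 from the shared-equipment pool, for a payoff of 26.00.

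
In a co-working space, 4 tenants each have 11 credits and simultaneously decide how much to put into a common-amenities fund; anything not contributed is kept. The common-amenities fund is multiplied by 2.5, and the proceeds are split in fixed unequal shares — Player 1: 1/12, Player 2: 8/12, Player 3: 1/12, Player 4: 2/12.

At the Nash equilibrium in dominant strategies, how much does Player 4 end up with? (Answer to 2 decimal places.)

Player j's private return per contributed unit is 2.5 × (j's share). Contributing is weakly dominant for j when that share is at least 1/2.5 = 0.4000, and contributing 0 is dominant otherwise.
Player 2 alone (share 8/12) is above the threshold, contributing 11; the remaining 3 contribute 0. Total contributed: 11.
Player 4 keeps 11 and receives 2.5 × 11 × 2/12 = 4.58 from the common-amenities fund, for a payoff of 15.58.

15.58 credits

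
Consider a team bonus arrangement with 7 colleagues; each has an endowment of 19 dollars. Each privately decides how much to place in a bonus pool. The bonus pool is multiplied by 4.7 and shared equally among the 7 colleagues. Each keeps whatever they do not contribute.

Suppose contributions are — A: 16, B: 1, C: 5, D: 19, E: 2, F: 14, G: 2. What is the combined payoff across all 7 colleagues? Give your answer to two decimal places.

351.30 dollars

Total contributed: 16 + 1 + 5 + 19 + 2 + 14 + 2 = 59; total kept: 7 × 19 − 59 = 74.
The bonus pool pays out 4.7 × 59 = 277.30 in aggregate.
Group total = 74 + 277.30 = 351.30.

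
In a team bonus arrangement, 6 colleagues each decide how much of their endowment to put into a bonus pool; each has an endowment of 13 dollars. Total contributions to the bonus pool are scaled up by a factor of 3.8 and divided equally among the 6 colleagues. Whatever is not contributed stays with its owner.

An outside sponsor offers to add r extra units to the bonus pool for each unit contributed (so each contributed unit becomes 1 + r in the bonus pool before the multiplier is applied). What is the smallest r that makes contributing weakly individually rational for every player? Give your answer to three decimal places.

With matching at rate r, one contributed unit becomes (1 + r) in the bonus pool and returns 3.8 × (1 + r) / 6 to the contributor.
Setting this equal to 1: 1 + r = 6/3.8 = 1.5789.
So the minimum matching rate is r = 1.5789 − 1 = 0.579.

0.579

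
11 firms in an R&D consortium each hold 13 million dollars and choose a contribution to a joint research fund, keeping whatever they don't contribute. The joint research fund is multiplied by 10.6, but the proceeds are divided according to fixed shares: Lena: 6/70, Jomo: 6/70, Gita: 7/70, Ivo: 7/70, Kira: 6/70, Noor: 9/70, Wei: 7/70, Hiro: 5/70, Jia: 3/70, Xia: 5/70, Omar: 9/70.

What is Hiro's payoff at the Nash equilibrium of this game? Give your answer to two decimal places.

62.21 million dollars

A player with share s gets back 10.6·s per unit contributed, so full contribution is dominant for anyone with s > 1/10.6 = 0.0943 and zero contribution is dominant for anyone below.
The shares above 0.0943 belong to Gita, Ivo, Noor, Wei and Omar, contributing 13 each; the remaining 6 contribute 0. Total contributed: 65.
Hiro keeps 13 and receives 10.6 × 65 × 5/70 = 49.21 from the joint research fund, for a payoff of 62.21.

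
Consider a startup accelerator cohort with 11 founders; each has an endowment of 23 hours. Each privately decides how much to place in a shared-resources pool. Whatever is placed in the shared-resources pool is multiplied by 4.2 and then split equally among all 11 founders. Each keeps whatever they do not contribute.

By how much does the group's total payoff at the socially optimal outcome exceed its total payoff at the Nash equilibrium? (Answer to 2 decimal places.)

Each contributed unit returns 4.2/11 = 0.3818 to its contributor — below 1 — so contributing 0 is dominant for every player. At the Nash equilibrium everyone keeps their 23, and the group total is 11 × 23 = 253.
Each contributed unit returns 4.200 to the group as a whole (0.3818 to each of 11 players), which exceeds 1, so the social optimum is full contribution: group total = 4.200 × 253 = 1062.60.
Efficiency loss = 1062.60 − 253 = 809.60.

809.60 hours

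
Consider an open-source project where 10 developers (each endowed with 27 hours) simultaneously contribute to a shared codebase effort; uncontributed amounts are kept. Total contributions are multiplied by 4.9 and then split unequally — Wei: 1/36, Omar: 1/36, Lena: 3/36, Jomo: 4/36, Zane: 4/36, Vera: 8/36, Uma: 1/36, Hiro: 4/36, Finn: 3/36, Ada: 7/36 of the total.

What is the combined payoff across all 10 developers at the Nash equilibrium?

375.30 hours

A player with share s gets back 4.9·s per unit contributed, so full contribution is dominant for anyone with s > 1/4.9 = 0.2041 and zero contribution is dominant for anyone below.
The only share above 0.2041 is Vera's 8/36, contributing 27; the remaining 9 contribute 0. Total contributed: 27.
The shared codebase effort pays out 4.9 × 27 = 132.30 in total (split across the unequal shares, but the aggregate is all that matters for the group sum).
The 9 free-riders keep 27 each, adding 243. Group total = 243 + 132.30 = 375.30.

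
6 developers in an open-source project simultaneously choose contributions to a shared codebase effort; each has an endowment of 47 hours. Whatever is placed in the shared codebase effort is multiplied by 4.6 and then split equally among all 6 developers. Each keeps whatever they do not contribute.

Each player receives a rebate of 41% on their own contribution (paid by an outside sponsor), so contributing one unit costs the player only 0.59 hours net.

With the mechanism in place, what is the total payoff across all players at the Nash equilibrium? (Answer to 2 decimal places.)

With the mechanism, a contributed unit returns (4.6/6) / 0.59 = 1.2994 per unit of net cost to the contributor — now above 1 — so contributing fully is weakly dominant for every player.
At the Nash equilibrium everyone contributes 47. Group total payoff = 6 × (47 × 0.41 + 4.6 × 47) = 1412.82.

1412.82 hours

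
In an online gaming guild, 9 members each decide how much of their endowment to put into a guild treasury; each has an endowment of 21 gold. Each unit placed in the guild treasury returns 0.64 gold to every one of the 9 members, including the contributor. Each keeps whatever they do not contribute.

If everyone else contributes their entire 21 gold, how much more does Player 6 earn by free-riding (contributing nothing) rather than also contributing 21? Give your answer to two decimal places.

7.56 gold

Switching from a contribution of 21 to 0 lets Player 6 keep an extra 21 gold, but lowers the guild treasury by 21, which costs Player 6 their own share of that drop: 0.64 × 21 = 13.44.
Net gain = 21 − 13.44 = 7.56. The private return per contributed unit (0.64) is below 1, so free-riding is indeed the best response regardless of what the others do.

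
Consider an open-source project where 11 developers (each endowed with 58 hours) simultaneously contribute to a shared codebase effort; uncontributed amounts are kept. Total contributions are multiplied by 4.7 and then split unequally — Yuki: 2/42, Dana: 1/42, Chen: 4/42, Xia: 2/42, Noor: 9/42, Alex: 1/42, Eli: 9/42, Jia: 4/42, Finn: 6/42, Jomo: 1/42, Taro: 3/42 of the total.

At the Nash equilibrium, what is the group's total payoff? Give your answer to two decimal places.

Player j's private return per contributed unit is 4.7 × (j's share). Contributing is weakly dominant for j when that share is at least 1/4.7 = 0.2128, and contributing 0 is dominant otherwise.
Noor and Eli clear that bar, contributing 58 each; the remaining 9 contribute 0. Total contributed: 116.
The shared codebase effort pays out 4.7 × 116 = 545.20 in total (split across the unequal shares, but the aggregate is all that matters for the group sum).
The 9 free-riders keep 58 each, adding 522. Group total = 522 + 545.20 = 1067.20.

1067.20 hours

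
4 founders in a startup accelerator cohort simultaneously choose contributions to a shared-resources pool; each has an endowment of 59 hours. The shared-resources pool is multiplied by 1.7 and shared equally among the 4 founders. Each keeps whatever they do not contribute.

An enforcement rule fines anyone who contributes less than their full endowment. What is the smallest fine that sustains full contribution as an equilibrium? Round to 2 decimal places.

33.93 hours

Given the others contribute fully, the best deviation is to contribute 0 (any partial contribution still incurs the fine and gives up units whose private return 0.4250 is below 1).
Deviating from 59 to 0 saves 59 hours but forfeits the deviator's share of the drop in the shared-resources pool: 1.7/4 × 59 = 25.07.
So the deviation gain is 59 − 25.07 = 33.93, and the fine must be at least 33.93 hours to wipe it out.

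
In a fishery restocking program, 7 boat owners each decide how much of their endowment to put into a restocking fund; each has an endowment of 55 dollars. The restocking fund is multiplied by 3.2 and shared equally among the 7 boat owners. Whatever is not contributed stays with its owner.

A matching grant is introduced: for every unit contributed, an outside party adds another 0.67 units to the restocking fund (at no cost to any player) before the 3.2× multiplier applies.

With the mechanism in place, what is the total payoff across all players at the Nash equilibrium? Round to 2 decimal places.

Even with the mechanism, each unit contributed returns only 3.2 × 1.67 / 7 = 0.7634 per unit of net cost, so contributing nothing is still dominant.
Everyone keeps their endowment and the group total is 7 × 55 = 385.

385.00 dollars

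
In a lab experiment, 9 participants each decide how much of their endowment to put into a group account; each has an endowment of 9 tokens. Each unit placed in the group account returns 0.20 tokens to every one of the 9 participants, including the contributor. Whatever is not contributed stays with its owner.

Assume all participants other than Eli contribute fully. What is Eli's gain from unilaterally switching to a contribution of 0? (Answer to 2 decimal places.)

7.20 tokens

Switching from a contribution of 9 to 0 lets Eli keep an extra 9 tokens, but lowers the group account by 9, which costs Eli their own share of that drop: 0.20 × 9 = 1.80.
Net gain = 9 − 1.80 = 7.20. The private return per contributed unit (0.20) is below 1, so free-riding is indeed the best response regardless of what the others do.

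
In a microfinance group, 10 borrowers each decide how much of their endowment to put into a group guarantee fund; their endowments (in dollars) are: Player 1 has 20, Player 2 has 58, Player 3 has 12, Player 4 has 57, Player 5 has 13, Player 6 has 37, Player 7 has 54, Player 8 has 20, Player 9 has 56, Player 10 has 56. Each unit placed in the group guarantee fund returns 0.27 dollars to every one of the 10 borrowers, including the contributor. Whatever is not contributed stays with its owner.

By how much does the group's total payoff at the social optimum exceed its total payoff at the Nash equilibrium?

651.10 dollars

The private return per contributed unit is 0.27 < 1 for everyone, so the Nash equilibrium is zero contribution and the group total is Σ E_j = 20 + 58 + 12 + 57 + 13 + 37 + 54 + 20 + 56 + 56 = 383.
Each contributed unit returns 2.700 to the group, so the social optimum is full contribution by everyone: group total = 2.700 × 383 = 1034.10.
Efficiency loss = (2.700 − 1) × 383 = 651.10.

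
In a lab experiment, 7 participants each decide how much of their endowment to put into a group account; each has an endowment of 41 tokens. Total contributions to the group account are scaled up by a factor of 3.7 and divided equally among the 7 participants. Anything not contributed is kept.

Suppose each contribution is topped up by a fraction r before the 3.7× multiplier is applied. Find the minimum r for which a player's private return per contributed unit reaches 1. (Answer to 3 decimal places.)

0.892

With matching at rate r, one contributed unit becomes (1 + r) in the group account and returns 3.7 × (1 + r) / 7 to the contributor.
Setting this equal to 1: 1 + r = 7/3.7 = 1.8919.
So the minimum matching rate is r = 1.8919 − 1 = 0.892.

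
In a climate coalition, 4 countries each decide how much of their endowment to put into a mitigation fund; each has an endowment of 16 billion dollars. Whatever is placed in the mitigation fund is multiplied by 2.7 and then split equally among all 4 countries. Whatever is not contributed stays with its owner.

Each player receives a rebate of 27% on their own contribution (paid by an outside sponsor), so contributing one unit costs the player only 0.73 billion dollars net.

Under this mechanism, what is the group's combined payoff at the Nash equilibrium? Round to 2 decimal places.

The effective private return is (2.7/4) / 0.73 = 0.9247, which is still under 1, so the mechanism doesn't change anyone's dominant strategy: zero contribution.
At the Nash equilibrium no one contributes; group total payoff = 4 × 16 = 64.

64.00 billion dollars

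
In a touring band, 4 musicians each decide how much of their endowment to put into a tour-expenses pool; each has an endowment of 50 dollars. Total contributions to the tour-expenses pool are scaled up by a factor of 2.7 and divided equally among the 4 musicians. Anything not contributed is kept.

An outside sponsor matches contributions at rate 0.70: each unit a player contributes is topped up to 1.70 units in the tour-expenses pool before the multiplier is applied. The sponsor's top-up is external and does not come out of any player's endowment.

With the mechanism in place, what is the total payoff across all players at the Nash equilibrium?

With the mechanism, a contributed unit returns 2.7 × 1.70 / 4 = 1.1475 per unit of net cost to the contributor — now above 1 — so contributing fully is weakly dominant for every player.
At the Nash equilibrium everyone contributes 50. Group total payoff = 2.7 × 1.70 × 200 = 918.00.

918.00 dollars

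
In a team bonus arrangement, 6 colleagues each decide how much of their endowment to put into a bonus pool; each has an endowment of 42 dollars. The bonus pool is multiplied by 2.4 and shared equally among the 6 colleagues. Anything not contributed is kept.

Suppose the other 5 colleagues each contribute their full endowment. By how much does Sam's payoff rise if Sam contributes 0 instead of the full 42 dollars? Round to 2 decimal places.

Switching from a contribution of 42 to 0 lets Sam keep an extra 42 dollars, but lowers the bonus pool by 42, which costs Sam their own share of that drop: 2.4/6 × 42 = 16.80.
Net gain = 42 − 16.80 = 25.20. The private return per contributed unit (0.4000) is below 1, so free-riding is indeed the best response regardless of what the others do.

25.20 dollars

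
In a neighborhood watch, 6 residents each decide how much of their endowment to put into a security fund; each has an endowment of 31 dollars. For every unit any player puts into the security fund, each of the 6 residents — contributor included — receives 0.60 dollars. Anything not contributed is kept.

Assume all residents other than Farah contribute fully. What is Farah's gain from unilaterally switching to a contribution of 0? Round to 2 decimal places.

Switching from a contribution of 31 to 0 lets Farah keep an extra 31 dollars, but lowers the security fund by 31, which costs Farah their own share of that drop: 0.60 × 31 = 18.60.
Net gain = 31 − 18.60 = 12.40. The private return per contributed unit (0.60) is below 1, so free-riding is indeed the best response regardless of what the others do.

12.40 dollars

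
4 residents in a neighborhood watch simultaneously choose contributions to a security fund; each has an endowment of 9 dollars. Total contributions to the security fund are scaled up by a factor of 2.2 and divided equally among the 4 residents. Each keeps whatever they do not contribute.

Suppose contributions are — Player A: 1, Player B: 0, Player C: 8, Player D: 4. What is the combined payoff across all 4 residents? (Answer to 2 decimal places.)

Total contributed: 1 + 0 + 8 + 4 = 13; total kept: 4 × 9 − 13 = 23.
The security fund pays out 2.2 × 13 = 28.60 in aggregate.
Group total = 23 + 28.60 = 51.60.

51.60 dollars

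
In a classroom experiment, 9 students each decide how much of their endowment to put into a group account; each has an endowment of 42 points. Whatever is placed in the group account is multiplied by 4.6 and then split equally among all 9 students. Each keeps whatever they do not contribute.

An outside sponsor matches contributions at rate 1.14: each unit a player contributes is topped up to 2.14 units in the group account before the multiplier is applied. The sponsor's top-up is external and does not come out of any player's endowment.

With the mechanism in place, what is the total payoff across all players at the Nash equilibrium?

Under the mechanism each unit contributed yields 4.6 × 2.14 / 9 = 1.0938 back to its contributor per unit of net cost, which exceeds 1, making full contribution the dominant choice for everyone.
At the Nash equilibrium everyone contributes 42. Group total payoff = 4.6 × 2.14 × 378 = 3721.03.

3721.03 points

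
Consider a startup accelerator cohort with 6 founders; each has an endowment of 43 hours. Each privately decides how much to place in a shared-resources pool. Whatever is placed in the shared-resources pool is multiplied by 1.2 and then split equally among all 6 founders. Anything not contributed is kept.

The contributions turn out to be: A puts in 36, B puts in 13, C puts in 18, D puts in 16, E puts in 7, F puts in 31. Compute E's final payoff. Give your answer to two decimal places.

Total contributed: 36 + 13 + 18 + 16 + 7 + 31 = 121.
Each receives 1.2 × 121 / 6 = 24.20 from the shared-resources pool.
E keeps 43 − 7 = 36, so E's payoff is 36 + 24.20 = 60.20.

60.20 hours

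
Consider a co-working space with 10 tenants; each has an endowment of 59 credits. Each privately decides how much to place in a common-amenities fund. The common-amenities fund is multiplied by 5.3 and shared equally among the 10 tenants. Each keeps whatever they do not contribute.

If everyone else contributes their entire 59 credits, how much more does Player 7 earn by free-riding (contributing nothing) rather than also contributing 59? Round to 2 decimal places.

Switching from a contribution of 59 to 0 lets Player 7 keep an extra 59 credits, but lowers the common-amenities fund by 59, which costs Player 7 their own share of that drop: 5.3/10 × 59 = 31.27.
Net gain = 59 − 31.27 = 27.73. The private return per contributed unit (0.5300) is below 1, so free-riding is indeed the best response regardless of what the others do.

27.73 credits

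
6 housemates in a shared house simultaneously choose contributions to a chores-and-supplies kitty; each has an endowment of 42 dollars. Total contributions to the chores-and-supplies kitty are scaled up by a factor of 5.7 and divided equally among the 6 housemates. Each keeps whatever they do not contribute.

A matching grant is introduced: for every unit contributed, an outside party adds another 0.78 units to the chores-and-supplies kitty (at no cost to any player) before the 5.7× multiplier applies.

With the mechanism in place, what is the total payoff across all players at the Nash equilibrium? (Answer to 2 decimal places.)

2556.79 dollars

With the mechanism, a contributed unit returns 5.7 × 1.78 / 6 = 1.6910 per unit of net cost to the contributor — now above 1 — so contributing fully is weakly dominant for every player.
So the Nash equilibrium is full contribution by all 6; the group earns 5.7 × 1.78 × 252 = 2556.79.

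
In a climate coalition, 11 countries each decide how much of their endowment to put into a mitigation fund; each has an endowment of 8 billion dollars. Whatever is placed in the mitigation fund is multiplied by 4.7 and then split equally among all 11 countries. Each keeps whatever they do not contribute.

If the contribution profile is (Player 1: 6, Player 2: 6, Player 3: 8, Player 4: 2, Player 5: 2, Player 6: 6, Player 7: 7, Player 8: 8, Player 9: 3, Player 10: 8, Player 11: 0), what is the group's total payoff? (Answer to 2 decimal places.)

Total contributed: 6 + 6 + 8 + 2 + 2 + 6 + 7 + 8 + 3 + 8 + 0 = 56; total kept: 11 × 8 − 56 = 32.
The mitigation fund pays out 4.7 × 56 = 263.20 in aggregate.
Group total = 32 + 263.20 = 295.20.

295.20 billion dollars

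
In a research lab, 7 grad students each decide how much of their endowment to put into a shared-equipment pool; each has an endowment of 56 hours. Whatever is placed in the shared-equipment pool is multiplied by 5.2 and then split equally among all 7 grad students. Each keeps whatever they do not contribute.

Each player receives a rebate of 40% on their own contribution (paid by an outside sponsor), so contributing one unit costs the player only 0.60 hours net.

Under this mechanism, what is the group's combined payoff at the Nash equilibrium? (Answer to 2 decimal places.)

2195.20 hours

Under the mechanism each unit contributed yields (5.2/7) / 0.60 = 1.2381 back to its contributor per unit of net cost, which exceeds 1, making full contribution the dominant choice for everyone.
At the Nash equilibrium everyone contributes 56. Group total payoff = 7 × (56 × 0.40 + 5.2 × 56) = 2195.20.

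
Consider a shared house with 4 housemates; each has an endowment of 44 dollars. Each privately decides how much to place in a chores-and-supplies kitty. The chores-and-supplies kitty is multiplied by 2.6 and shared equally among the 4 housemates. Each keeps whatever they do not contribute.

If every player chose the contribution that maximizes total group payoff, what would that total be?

457.60 dollars

Each contributed unit returns 2.600 to the group as a whole (0.6500 to each of 4 players), which exceeds 1, so the social optimum is full contribution: group total = 2.600 × 176 = 457.60.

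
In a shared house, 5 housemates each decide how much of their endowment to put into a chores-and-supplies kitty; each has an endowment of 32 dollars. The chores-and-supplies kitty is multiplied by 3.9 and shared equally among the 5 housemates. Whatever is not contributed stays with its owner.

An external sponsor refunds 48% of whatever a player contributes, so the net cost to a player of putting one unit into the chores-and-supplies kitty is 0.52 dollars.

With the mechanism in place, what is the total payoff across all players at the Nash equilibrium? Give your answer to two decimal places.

The effective private return per unit is now (3.9/5) / 0.52 = 1.5000 > 1, so every player's dominant strategy flips to full contribution.
So the Nash equilibrium is full contribution by all 5; the group earns 5 × (32 × 0.48 + 3.9 × 32) = 700.80.

700.80 dollars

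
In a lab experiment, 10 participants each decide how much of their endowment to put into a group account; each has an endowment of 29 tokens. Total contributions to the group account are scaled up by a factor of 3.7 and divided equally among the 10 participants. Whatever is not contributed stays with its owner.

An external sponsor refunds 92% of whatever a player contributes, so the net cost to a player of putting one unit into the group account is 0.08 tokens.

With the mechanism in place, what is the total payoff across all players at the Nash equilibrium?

With the mechanism, a contributed unit returns (3.7/10) / 0.08 = 4.6250 per unit of net cost to the contributor — now above 1 — so contributing fully is weakly dominant for every player.
At the Nash equilibrium everyone contributes 29. Group total payoff = 10 × (29 × 0.92 + 3.7 × 29) = 1339.80.

1339.80 tokens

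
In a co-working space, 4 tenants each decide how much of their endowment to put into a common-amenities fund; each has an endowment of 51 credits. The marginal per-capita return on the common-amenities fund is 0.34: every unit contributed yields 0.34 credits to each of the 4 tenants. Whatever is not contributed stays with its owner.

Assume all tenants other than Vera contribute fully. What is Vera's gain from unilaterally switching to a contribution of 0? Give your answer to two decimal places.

33.66 credits

Switching from a contribution of 51 to 0 lets Vera keep an extra 51 credits, but lowers the common-amenities fund by 51, which costs Vera their own share of that drop: 0.34 × 51 = 17.34.
Net gain = 51 − 17.34 = 33.66. The private return per contributed unit (0.34) is below 1, so free-riding is indeed the best response regardless of what the others do.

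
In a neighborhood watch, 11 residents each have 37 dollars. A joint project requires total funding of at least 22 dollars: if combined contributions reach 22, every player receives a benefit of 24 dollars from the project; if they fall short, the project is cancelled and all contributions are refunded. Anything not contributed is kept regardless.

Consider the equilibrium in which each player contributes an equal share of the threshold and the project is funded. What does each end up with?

Equal share of the threshold: 22/11 = 2.
At this profile no one gains by cutting their contribution: any cut drops the total below 22, the project is cancelled, contributions are refunded, and the deviator ends with 37, which is less than 37 − 2 + 24 = 59. Contributing more than 2 just wastes the excess. So contributing exactly 2 is a best response.
Each player's payoff: 37 − 2 + 24 = 59.

59 dollars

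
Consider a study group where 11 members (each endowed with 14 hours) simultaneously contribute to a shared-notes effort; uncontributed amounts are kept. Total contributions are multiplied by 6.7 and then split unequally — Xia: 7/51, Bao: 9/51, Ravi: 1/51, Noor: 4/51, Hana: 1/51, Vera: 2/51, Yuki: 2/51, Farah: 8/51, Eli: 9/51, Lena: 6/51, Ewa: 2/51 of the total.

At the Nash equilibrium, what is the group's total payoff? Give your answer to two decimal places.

393.40 hours

Player j's private return per contributed unit is 6.7 × (j's share). Contributing is weakly dominant for j when that share is at least 1/6.7 = 0.1493, and contributing 0 is dominant otherwise.
Bao, Farah and Eli clear that bar, contributing 14 each; the remaining 8 contribute 0. Total contributed: 42.
The shared-notes effort pays out 6.7 × 42 = 281.40 in total (split across the unequal shares, but the aggregate is all that matters for the group sum).
The 8 free-riders keep 14 each, adding 112. Group total = 112 + 281.40 = 393.40.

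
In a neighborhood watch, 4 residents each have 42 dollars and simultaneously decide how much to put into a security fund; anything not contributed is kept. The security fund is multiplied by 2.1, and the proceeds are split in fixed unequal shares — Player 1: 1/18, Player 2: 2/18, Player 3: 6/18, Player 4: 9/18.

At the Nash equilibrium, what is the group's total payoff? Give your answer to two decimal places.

214.20 dollars

Each unit j contributes comes back to j as 2.1 × (j's share), so j prefers to contribute only if that share exceeds 1/2.1 = 0.4762; otherwise keeping the unit dominates.
Player 4 alone (share 9/18) is above the threshold, contributing 42; the remaining 3 contribute 0. Total contributed: 42.
The security fund pays out 2.1 × 42 = 88.20 in total (split across the unequal shares, but the aggregate is all that matters for the group sum).
The 3 free-riders keep 42 each, adding 126. Group total = 126 + 88.20 = 214.20.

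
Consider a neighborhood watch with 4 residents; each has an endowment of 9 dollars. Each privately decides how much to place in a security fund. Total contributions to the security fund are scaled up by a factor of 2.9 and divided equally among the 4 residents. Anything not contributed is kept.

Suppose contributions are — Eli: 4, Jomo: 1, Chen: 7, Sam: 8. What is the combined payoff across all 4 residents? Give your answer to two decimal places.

74.00 dollars

Total contributed: 4 + 1 + 7 + 8 = 20; total kept: 4 × 9 − 20 = 16.
The security fund pays out 2.9 × 20 = 58.00 in aggregate.
Group total = 16 + 58.00 = 74.00.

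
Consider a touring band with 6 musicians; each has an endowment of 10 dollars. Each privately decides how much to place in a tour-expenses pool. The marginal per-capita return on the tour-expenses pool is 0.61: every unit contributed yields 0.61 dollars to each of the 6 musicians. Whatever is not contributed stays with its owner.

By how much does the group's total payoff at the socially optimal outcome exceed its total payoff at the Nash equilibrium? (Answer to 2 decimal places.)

159.60 dollars

The private return per contributed unit is 0.61 < 1, so contributing 0 is dominant for every player. At the Nash equilibrium everyone keeps their 10, and the group total is 6 × 10 = 60.
Each contributed unit returns 3.660 to the group as a whole (0.61 to each of 6 players), which exceeds 1, so the social optimum is full contribution: group total = 3.660 × 60 = 219.60.
Efficiency loss = 219.60 − 60 = 159.60.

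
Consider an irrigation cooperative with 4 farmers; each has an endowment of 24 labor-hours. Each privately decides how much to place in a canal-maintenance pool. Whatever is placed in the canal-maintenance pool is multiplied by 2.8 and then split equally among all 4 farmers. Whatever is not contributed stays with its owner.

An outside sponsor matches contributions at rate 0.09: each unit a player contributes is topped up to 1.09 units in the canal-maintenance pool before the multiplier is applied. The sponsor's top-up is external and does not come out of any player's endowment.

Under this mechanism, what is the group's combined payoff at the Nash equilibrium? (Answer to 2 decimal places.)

The effective private return is 2.8 × 1.09 / 4 = 0.7630, which is still under 1, so the mechanism doesn't change anyone's dominant strategy: zero contribution.
Everyone keeps their endowment and the group total is 4 × 24 = 96.

96.00 labor-hours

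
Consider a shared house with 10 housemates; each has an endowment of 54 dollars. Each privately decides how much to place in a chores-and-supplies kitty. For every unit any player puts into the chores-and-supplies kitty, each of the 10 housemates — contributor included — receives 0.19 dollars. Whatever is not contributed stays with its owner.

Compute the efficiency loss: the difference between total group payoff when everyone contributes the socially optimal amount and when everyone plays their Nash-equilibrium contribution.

The private return per contributed unit is 0.19 < 1, so contributing 0 is dominant for every player. At the Nash equilibrium everyone keeps their 54, and the group total is 10 × 54 = 540.
Each contributed unit returns 1.900 to the group as a whole (0.19 to each of 10 players), which exceeds 1, so the social optimum is full contribution: group total = 1.900 × 540 = 1026.00.
Efficiency loss = 1026.00 − 540 = 486.00.

486.00 dollars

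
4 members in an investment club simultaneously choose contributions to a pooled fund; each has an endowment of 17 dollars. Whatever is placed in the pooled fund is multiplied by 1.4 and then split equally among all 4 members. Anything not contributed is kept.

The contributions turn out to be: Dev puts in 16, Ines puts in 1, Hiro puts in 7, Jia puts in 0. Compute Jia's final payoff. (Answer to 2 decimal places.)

Total contributed: 16 + 1 + 7 + 0 = 24.
Each receives 1.4 × 24 / 4 = 8.40 from the pooled fund.
Jia keeps 17 − 0 = 17, so Jia's payoff is 17 + 8.40 = 25.40.

25.40 dollars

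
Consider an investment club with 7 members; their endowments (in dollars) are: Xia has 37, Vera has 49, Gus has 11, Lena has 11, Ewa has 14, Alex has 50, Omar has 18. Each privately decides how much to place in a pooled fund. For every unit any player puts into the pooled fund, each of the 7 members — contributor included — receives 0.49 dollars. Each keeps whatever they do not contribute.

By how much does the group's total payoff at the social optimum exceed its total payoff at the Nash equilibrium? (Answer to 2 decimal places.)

461.70 dollars

The private return per contributed unit is 0.49 < 1 for everyone, so the Nash equilibrium is zero contribution and the group total is Σ E_j = 37 + 49 + 11 + 11 + 14 + 50 + 18 = 190.
Each contributed unit returns 3.430 to the group, so the social optimum is full contribution by everyone: group total = 3.430 × 190 = 651.70.
Efficiency loss = (3.430 − 1) × 190 = 461.70.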